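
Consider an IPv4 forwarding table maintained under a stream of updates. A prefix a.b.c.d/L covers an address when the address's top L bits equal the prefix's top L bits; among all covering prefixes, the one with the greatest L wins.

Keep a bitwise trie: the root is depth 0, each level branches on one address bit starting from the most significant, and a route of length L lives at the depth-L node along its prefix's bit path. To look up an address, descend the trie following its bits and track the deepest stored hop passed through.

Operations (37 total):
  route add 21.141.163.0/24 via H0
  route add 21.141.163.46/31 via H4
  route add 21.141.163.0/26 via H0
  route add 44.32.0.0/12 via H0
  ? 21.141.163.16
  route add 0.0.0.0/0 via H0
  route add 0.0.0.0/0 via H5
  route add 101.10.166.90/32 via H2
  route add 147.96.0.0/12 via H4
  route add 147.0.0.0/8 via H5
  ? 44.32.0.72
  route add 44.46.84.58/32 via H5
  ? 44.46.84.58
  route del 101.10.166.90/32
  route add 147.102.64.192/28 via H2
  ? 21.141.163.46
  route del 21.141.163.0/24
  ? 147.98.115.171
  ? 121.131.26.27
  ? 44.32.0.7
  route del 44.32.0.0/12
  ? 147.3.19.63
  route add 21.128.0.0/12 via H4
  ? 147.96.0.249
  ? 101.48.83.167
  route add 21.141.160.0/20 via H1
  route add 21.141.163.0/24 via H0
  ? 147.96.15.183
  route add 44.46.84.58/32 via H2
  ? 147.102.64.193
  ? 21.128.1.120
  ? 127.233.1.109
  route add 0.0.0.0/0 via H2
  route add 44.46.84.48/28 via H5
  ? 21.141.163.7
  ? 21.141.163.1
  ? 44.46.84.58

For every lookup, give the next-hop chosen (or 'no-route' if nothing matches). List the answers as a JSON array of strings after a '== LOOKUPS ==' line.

Apply in order:
  add 21.141.163.0/24 -> H0 at depth 24
  add 21.141.163.46/31 -> H4 at depth 31
  add 21.141.163.0/26 -> H0 at depth 26
  add 44.32.0.0/12 -> H0 at depth 12
  lookup 21.141.163.16: bits 00010101100011011010001100 walk d0:-→d1:-→d2:-→d3:-→d4:-→d5:-→d6:-→d7:-→d8:-→d9:-→d10:-→d11:-→d12:-→d13:-→d14:-→d15:-→d16:-→d17:-→d18:-→d19:-→d20:-→d21:-→d22:-→d23:-→d24:H0→d25:-→d26:H0 -> H0
  add 0.0.0.0/0 -> H0 at depth 0
  add 0.0.0.0/0 -> H5 at depth 0
  add 101.10.166.90/32 -> H2 at depth 32
  add 147.96.0.0/12 -> H4 at depth 12
  add 147.0.0.0/8 -> H5 at depth 8
  lookup 44.32.0.72: bits 001011000010 walk d0:H5→d1:-→d2:-→d3:-→d4:-→d5:-→d6:-→d7:-→d8:-→d9:-→d10:-→d11:-→d12:H0 -> H0
  add 44.46.84.58/32 -> H5 at depth 32
  lookup 44.46.84.58: bits 00101100001011100101010000111010 walk d0:H5→d1:-→d2:-→d3:-→d4:-→d5:-→d6:-→d7:-→d8:-→d9:-→d10:-→d11:-→d12:H0→d13:-→d14:-→d15:-→d16:-→d17:-→d18:-→d19:-→d20:-→d21:-→d22:-→d23:-→d24:-→d25:-→d26:-→d27:-→d28:-→d29:-→d30:-→d31:-→d32:H5 -> H5
  del 101.10.166.90/32 (clear depth 32)
  add 147.102.64.192/28 -> H2 at depth 28
  lookup 21.141.163.46: bits 0001010110001101101000110010111 walk d0:H5→d1:-→d2:-→d3:-→d4:-→d5:-→d6:-→d7:-→d8:-→d9:-→d10:-→d11:-→d12:-→d13:-→d14:-→d15:-→d16:-→d17:-→d18:-→d19:-→d20:-→d21:-→d22:-→d23:-→d24:H0→d25:-→d26:H0→d27:-→d28:-→d29:-→d30:-→d31:H4 -> H4
  del 21.141.163.0/24 (clear depth 24)
  lookup 147.98.115.171: bits 1001001101100 walk d0:H5→d1:-→d2:-→d3:-→d4:-→d5:-→d6:-→d7:-→d8:H5→d9:-→d10:-→d11:-→d12:H4→d13:- -> H4
  lookup 121.131.26.27: bits 011 walk d0:H5→d1:-→d2:-→d3:- -> H5
  lookup 44.32.0.7: bits 001011000010 walk d0:H5→d1:-→d2:-→d3:-→d4:-→d5:-→d6:-→d7:-→d8:-→d9:-→d10:-→d11:-→d12:H0 -> H0
  del 44.32.0.0/12 (clear depth 12)
  lookup 147.3.19.63: bits 100100110 walk d0:H5→d1:-→d2:-→d3:-→d4:-→d5:-→d6:-→d7:-→d8:H5→d9:- -> H5
  add 21.128.0.0/12 -> H4 at depth 12
  lookup 147.96.0.249: bits 1001001101100 walk d0:H5→d1:-→d2:-→d3:-→d4:-→d5:-→d6:-→d7:-→d8:H5→d9:-→d10:-→d11:-→d12:H4→d13:- -> H4
  lookup 101.48.83.167: bits 0110010100 walk d0:H5→d1:-→d2:-→d3:-→d4:-→d5:-→d6:-→d7:-→d8:-→d9:-→d10:- -> H5
  add 21.141.160.0/20 -> H1 at depth 20
  add 21.141.163.0/24 -> H0 at depth 24
  lookup 147.96.15.183: bits 1001001101100 walk d0:H5→d1:-→d2:-→d3:-→d4:-→d5:-→d6:-→d7:-→d8:H5→d9:-→d10:-→d11:-→d12:H4→d13:- -> H4
  add 44.46.84.58/32 -> H2 at depth 32
  lookup 147.102.64.193: bits 1001001101100110010000001100 walk d0:H5→d1:-→d2:-→d3:-→d4:-→d5:-→d6:-→d7:-→d8:H5→d9:-→d10:-→d11:-→d12:H4→d13:-→d14:-→d15:-→d16:-→d17:-→d18:-→d19:-→d20:-→d21:-→d22:-→d23:-→d24:-→d25:-→d26:-→d27:-→d28:H2 -> H2
  lookup 21.128.1.120: bits 000101011000 walk d0:H5→d1:-→d2:-→d3:-→d4:-→d5:-→d6:-→d7:-→d8:-→d9:-→d10:-→d11:-→d12:H4 -> H4
  lookup 127.233.1.109: bits 011 walk d0:H5→d1:-→d2:-→d3:- -> H5
  add 0.0.0.0/0 -> H2 at depth 0
  add 44.46.84.48/28 -> H5 at depth 28
  lookup 21.141.163.7: bits 00010101100011011010001100 walk d0:H2→d1:-→d2:-→d3:-→d4:-→d5:-→d6:-→d7:-→d8:-→d9:-→d10:-→d11:-→d12:H4→d13:-→d14:-→d15:-→d16:-→d17:-→d18:-→d19:-→d20:H1→d21:-→d22:-→d23:-→d24:H0→d25:-→d26:H0 -> H0
  lookup 21.141.163.1: bits 00010101100011011010001100 walk d0:H2→d1:-→d2:-→d3:-→d4:-→d5:-→d6:-→d7:-→d8:-→d9:-→d10:-→d11:-→d12:H4→d13:-→d14:-→d15:-→d16:-→d17:-→d18:-→d19:-→d20:H1→d21:-→d22:-→d23:-→d24:H0→d25:-→d26:H0 -> H0
  lookup 44.46.84.58: bits 00101100001011100101010000111010 walk d0:H2→d1:-→d2:-→d3:-→d4:-→d5:-→d6:-→d7:-→d8:-→d9:-→d10:-→d11:-→d12:-→d13:-→d14:-→d15:-→d16:-→d17:-→d18:-→d19:-→d20:-→d21:-→d22:-→d23:-→d24:-→d25:-→d26:-→d27:-→d28:H5→d29:-→d30:-→d31:-→d32:H2 -> H2

== LOOKUPS ==
["H0","H0","H5","H4","H4","H5","H0","H5","H4","H5","H4","H2","H4","H5","H0","H0","H2"]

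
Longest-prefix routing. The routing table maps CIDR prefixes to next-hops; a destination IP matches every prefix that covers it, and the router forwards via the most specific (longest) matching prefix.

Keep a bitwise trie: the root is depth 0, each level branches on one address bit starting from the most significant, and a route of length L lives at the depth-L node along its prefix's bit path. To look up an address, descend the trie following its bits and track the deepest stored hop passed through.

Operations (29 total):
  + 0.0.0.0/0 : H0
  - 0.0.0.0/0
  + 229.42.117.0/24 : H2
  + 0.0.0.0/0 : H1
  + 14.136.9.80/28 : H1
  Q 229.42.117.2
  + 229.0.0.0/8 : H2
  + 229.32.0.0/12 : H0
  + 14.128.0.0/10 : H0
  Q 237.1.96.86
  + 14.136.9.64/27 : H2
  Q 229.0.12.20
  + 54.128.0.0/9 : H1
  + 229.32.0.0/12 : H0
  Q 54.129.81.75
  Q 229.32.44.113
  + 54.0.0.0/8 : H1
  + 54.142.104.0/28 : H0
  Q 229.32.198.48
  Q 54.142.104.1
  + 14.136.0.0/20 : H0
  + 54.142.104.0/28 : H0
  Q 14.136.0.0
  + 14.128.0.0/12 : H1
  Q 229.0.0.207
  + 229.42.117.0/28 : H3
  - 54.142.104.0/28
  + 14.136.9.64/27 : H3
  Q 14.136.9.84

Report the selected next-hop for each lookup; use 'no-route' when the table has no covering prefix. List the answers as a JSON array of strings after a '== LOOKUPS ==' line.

Process each operation:
  add 0.0.0.0/0 -> H0 at depth 0
  del 0.0.0.0/0 (clear depth 0)
  add 229.42.117.0/24 -> H2 at depth 24
  add 0.0.0.0/0 -> H1 at depth 0
  add 14.136.9.80/28 -> H1 at depth 28
  Q 229.42.117.2: descend 111001010010101001110101 ; hops seen [H1,H2] ; pick H2
  add 229.0.0.0/8 -> H2 at depth 8
  add 229.32.0.0/12 -> H0 at depth 12
  add 14.128.0.0/10 -> H0 at depth 10
  Q 237.1.96.86: descend 1110 ; hops seen [H1] ; pick H1
  add 14.136.9.64/27 -> H2 at depth 27
  Q 229.0.12.20: descend 1110010100 ; hops seen [H1,H2] ; pick H2
  add 54.128.0.0/9 -> H1 at depth 9
  add 229.32.0.0/12 -> H0 at depth 12
  Q 54.129.81.75: descend 001101101 ; hops seen [H1,H1] ; pick H1
  Q 229.32.44.113: descend 111001010010 ; hops seen [H1,H2,H0] ; pick H0
  add 54.0.0.0/8 -> H1 at depth 8
  add 54.142.104.0/28 -> H0 at depth 28
  Q 229.32.198.48: descend 111001010010 ; hops seen [H1,H2,H0] ; pick H0
  Q 54.142.104.1: descend 0011011010001110011010000000 ; hops seen [H1,H1,H1,H0] ; pick H0
  add 14.136.0.0/20 -> H0 at depth 20
  add 54.142.104.0/28 -> H0 at depth 28
  Q 14.136.0.0: descend 00001110100010000000 ; hops seen [H1,H0,H0] ; pick H0
  add 14.128.0.0/12 -> H1 at depth 12
  Q 229.0.0.207: descend 1110010100 ; hops seen [H1,H2] ; pick H2
  add 229.42.117.0/28 -> H3 at depth 28
  del 54.142.104.0/28 (clear depth 28)
  add 14.136.9.64/27 -> H3 at depth 27
  Q 14.136.9.84: descend 0000111010001000000010010101 ; hops seen [H1,H0,H1,H0,H3,H1] ; pick H1

== LOOKUPS ==
["H2","H1","H2","H1","H0","H0","H0","H0","H2","H1"]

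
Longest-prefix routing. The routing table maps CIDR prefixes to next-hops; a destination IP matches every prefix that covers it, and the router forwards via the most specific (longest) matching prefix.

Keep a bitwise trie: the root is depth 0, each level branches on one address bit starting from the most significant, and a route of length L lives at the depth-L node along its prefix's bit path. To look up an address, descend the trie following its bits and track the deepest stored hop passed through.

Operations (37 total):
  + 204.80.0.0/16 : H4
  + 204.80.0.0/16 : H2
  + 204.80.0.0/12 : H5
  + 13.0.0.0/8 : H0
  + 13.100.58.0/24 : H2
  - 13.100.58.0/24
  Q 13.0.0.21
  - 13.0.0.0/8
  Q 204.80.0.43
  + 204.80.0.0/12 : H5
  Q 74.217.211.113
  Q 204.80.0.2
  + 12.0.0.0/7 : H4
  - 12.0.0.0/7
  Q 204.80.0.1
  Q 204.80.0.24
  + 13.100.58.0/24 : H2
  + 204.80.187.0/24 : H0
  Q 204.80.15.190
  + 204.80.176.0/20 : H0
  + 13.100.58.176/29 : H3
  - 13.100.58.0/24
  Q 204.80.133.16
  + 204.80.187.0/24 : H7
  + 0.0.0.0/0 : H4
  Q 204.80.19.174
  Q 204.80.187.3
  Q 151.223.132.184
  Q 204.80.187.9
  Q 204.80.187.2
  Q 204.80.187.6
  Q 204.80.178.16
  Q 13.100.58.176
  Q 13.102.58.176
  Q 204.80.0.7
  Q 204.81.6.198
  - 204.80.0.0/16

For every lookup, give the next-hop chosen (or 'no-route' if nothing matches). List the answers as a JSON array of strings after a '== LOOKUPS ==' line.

Trace:
  add 204.80.0.0/16 -> H4 at depth 16
  add 204.80.0.0/16 -> H2 at depth 16
  add 204.80.0.0/12 -> H5 at depth 12
  add 13.0.0.0/8 -> H0 at depth 8
  add 13.100.58.0/24 -> H2 at depth 24
  - 13.100.58.0/24 clear@24
  Q 13.0.0.21: descend 000011010 ; hops seen [H0] ; pick H0
  - 13.0.0.0/8 clear@8
  Q 204.80.0.43: descend 1100110001010000 ; hops seen [H5,H2] ; pick H2
  add 204.80.0.0/12 -> H5 at depth 12
  Q 74.217.211.113: descend 0 ; hops seen [∅] ; pick no-route
  Q 204.80.0.2: descend 1100110001010000 ; hops seen [H5,H2] ; pick H2
  add 12.0.0.0/7 -> H4 at depth 7
  - 12.0.0.0/7 clear@7
  Q 204.80.0.1: descend 1100110001010000 ; hops seen [H5,H2] ; pick H2
  Q 204.80.0.24: descend 1100110001010000 ; hops seen [H5,H2] ; pick H2
  add 13.100.58.0/24 -> H2 at depth 24
  add 204.80.187.0/24 -> H0 at depth 24
  Q 204.80.15.190: descend 1100110001010000 ; hops seen [H5,H2] ; pick H2
  add 204.80.176.0/20 -> H0 at depth 20
  add 13.100.58.176/29 -> H3 at depth 29
  - 13.100.58.0/24 clear@24
  Q 204.80.133.16: descend 110011000101000010 ; hops seen [H5,H2] ; pick H2
  add 204.80.187.0/24 -> H7 at depth 24
  add 0.0.0.0/0 -> H4 at depth 0
  Q 204.80.19.174: descend 1100110001010000 ; hops seen [H4,H5,H2] ; pick H2
  Q 204.80.187.3: descend 110011000101000010111011 ; hops seen [H4,H5,H2,H0,H7] ; pick H7
  Q 151.223.132.184: descend 1 ; hops seen [H4] ; pick H4
  Q 204.80.187.9: descend 110011000101000010111011 ; hops seen [H4,H5,H2,H0,H7] ; pick H7
  Q 204.80.187.2: descend 110011000101000010111011 ; hops seen [H4,H5,H2,H0,H7] ; pick H7
  Q 204.80.187.6: descend 110011000101000010111011 ; hops seen [H4,H5,H2,H0,H7] ; pick H7
  Q 204.80.178.16: descend 11001100010100001011 ; hops seen [H4,H5,H2,H0] ; pick H0
  Q 13.100.58.176: descend 00001101011001000011101010110 ; hops seen [H4,H3] ; pick H3
  Q 13.102.58.176: descend 00001101011001 ; hops seen [H4] ; pick H4
  Q 204.80.0.7: descend 1100110001010000 ; hops seen [H4,H5,H2] ; pick H2
  Q 204.81.6.198: descend 110011000101000 ; hops seen [H4,H5] ; pick H5
  - 204.80.0.0/16 clear@16

== LOOKUPS ==
["H0","H2","no-route","H2","H2","H2","H2","H2","H2","H7","H4","H7","H7","H7","H0","H3","H4","H2","H5"]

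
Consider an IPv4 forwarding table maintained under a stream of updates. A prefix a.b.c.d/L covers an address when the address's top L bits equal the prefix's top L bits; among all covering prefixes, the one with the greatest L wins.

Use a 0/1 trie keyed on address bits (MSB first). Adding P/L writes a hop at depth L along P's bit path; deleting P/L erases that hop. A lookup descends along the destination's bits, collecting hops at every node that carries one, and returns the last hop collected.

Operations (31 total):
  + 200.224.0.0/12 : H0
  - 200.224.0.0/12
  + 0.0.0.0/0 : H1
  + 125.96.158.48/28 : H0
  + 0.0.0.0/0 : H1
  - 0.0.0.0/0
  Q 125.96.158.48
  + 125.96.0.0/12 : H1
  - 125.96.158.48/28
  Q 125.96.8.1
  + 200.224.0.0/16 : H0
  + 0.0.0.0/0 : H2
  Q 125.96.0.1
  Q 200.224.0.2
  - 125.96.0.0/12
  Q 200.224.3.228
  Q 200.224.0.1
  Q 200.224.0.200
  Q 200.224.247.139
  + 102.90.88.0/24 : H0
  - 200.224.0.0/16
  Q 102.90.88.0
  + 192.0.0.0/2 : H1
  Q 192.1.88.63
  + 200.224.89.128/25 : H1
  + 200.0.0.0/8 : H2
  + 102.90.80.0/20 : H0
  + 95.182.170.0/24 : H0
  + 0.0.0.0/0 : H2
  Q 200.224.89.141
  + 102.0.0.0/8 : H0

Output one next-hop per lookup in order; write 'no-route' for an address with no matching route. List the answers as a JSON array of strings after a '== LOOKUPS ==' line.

Trace:
  add 200.224.0.0/12 -> H0 at depth 12
  del 200.224.0.0/12 (clear depth 12)
  add 0.0.0.0/0 -> H1 at depth 0
  add 125.96.158.48/28 -> H0 at depth 28
  add 0.0.0.0/0 -> H1 at depth 0
  del 0.0.0.0/0 (clear depth 0)
  ? 125.96.158.48  path d0:-→d1:-→d2:-→d3:-→d4:-→d5:-→d6:-→d7:-→d8:-→d9:-→d10:-→d11:-→d12:-→d13:-→d14:-→d15:-→d16:-→d17:-→d18:-→d19:-→d20:-→d21:-→d22:-→d23:-→d24:-→d25:-→d26:-→d27:-→d28:H0  best=H0
  add 125.96.0.0/12 -> H1 at depth 12
  del 125.96.158.48/28 (clear depth 28)
  ? 125.96.8.1  path d0:-→d1:-→d2:-→d3:-→d4:-→d5:-→d6:-→d7:-→d8:-→d9:-→d10:-→d11:-→d12:H1→d13:-→d14:-→d15:-→d16:-  best=H1
  add 200.224.0.0/16 -> H0 at depth 16
  add 0.0.0.0/0 -> H2 at depth 0
  ? 125.96.0.1  path d0:H2→d1:-→d2:-→d3:-→d4:-→d5:-→d6:-→d7:-→d8:-→d9:-→d10:-→d11:-→d12:H1→d13:-→d14:-→d15:-→d16:-  best=H1
  ? 200.224.0.2  path d0:H2→d1:-→d2:-→d3:-→d4:-→d5:-→d6:-→d7:-→d8:-→d9:-→d10:-→d11:-→d12:-→d13:-→d14:-→d15:-→d16:H0  best=H0
  del 125.96.0.0/12 (clear depth 12)
  ? 200.224.3.228  path d0:H2→d1:-→d2:-→d3:-→d4:-→d5:-→d6:-→d7:-→d8:-→d9:-→d10:-→d11:-→d12:-→d13:-→d14:-→d15:-→d16:H0  best=H0
  ? 200.224.0.1  path d0:H2→d1:-→d2:-→d3:-→d4:-→d5:-→d6:-→d7:-→d8:-→d9:-→d10:-→d11:-→d12:-→d13:-→d14:-→d15:-→d16:H0  best=H0
  ? 200.224.0.200  path d0:H2→d1:-→d2:-→d3:-→d4:-→d5:-→d6:-→d7:-→d8:-→d9:-→d10:-→d11:-→d12:-→d13:-→d14:-→d15:-→d16:H0  best=H0
  ? 200.224.247.139  path d0:H2→d1:-→d2:-→d3:-→d4:-→d5:-→d6:-→d7:-→d8:-→d9:-→d10:-→d11:-→d12:-→d13:-→d14:-→d15:-→d16:H0  best=H0
  add 102.90.88.0/24 -> H0 at depth 24
  del 200.224.0.0/16 (clear depth 16)
  ? 102.90.88.0  path d0:H2→d1:-→d2:-→d3:-→d4:-→d5:-→d6:-→d7:-→d8:-→d9:-→d10:-→d11:-→d12:-→d13:-→d14:-→d15:-→d16:-→d17:-→d18:-→d19:-→d20:-→d21:-→d22:-→d23:-→d24:H0  best=H0
  add 192.0.0.0/2 -> H1 at depth 2
  ? 192.1.88.63  path d0:H2→d1:-→d2:H1→d3:-→d4:-  best=H1
  add 200.224.89.128/25 -> H1 at depth 25
  add 200.0.0.0/8 -> H2 at depth 8
  add 102.90.80.0/20 -> H0 at depth 20
  add 95.182.170.0/24 -> H0 at depth 24
  add 0.0.0.0/0 -> H2 at depth 0
  ? 200.224.89.141  path d0:H2→d1:-→d2:H1→d3:-→d4:-→d5:-→d6:-→d7:-→d8:H2→d9:-→d10:-→d11:-→d12:-→d13:-→d14:-→d15:-→d16:-→d17:-→d18:-→d19:-→d20:-→d21:-→d22:-→d23:-→d24:-→d25:H1  best=H1
  add 102.0.0.0/8 -> H0 at depth 8

== LOOKUPS ==
["H0","H1","H1","H0","H0","H0","H0","H0","H0","H1","H1"]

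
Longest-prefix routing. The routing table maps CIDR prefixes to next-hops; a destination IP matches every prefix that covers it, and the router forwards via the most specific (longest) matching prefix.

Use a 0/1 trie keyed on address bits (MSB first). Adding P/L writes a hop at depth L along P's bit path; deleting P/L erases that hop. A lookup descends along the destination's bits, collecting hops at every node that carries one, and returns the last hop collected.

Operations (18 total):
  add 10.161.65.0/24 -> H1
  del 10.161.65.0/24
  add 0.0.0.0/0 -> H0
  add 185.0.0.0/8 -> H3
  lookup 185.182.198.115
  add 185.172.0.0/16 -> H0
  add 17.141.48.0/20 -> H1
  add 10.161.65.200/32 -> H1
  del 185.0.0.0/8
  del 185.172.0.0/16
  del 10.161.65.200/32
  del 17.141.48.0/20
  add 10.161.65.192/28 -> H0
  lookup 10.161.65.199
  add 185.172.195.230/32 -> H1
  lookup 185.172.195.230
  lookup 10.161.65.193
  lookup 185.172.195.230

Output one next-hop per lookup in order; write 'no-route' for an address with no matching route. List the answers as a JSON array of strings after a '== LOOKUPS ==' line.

Process each operation:
  add 10.161.65.0/24 -> H1 at depth 24
  del 10.161.65.0/24 (clear depth 24)
  add 0.0.0.0/0 -> H0 at depth 0
  add 185.0.0.0/8 -> H3 at depth 8
  ? 185.182.198.115  path d0:H0→d1:-→d2:-→d3:-→d4:-→d5:-→d6:-→d7:-→d8:H3  best=H3
  add 185.172.0.0/16 -> H0 at depth 16
  add 17.141.48.0/20 -> H1 at depth 20
  add 10.161.65.200/32 -> H1 at depth 32
  del 185.0.0.0/8 (clear depth 8)
  del 185.172.0.0/16 (clear depth 16)
  del 10.161.65.200/32 (clear depth 32)
  del 17.141.48.0/20 (clear depth 20)
  add 10.161.65.192/28 -> H0 at depth 28
  ? 10.161.65.199  path d0:H0→d1:-→d2:-→d3:-→d4:-→d5:-→d6:-→d7:-→d8:-→d9:-→d10:-→d11:-→d12:-→d13:-→d14:-→d15:-→d16:-→d17:-→d18:-→d19:-→d20:-→d21:-→d22:-→d23:-→d24:-→d25:-→d26:-→d27:-→d28:H0  best=H0
  add 185.172.195.230/32 -> H1 at depth 32
  ? 185.172.195.230  path d0:H0→d1:-→d2:-→d3:-→d4:-→d5:-→d6:-→d7:-→d8:-→d9:-→d10:-→d11:-→d12:-→d13:-→d14:-→d15:-→d16:-→d17:-→d18:-→d19:-→d20:-→d21:-→d22:-→d23:-→d24:-→d25:-→d26:-→d27:-→d28:-→d29:-→d30:-→d31:-→d32:H1  best=H1
  ? 10.161.65.193  path d0:H0→d1:-→d2:-→d3:-→d4:-→d5:-→d6:-→d7:-→d8:-→d9:-→d10:-→d11:-→d12:-→d13:-→d14:-→d15:-→d16:-→d17:-→d18:-→d19:-→d20:-→d21:-→d22:-→d23:-→d24:-→d25:-→d26:-→d27:-→d28:H0  best=H0
  ? 185.172.195.230  path d0:H0→d1:-→d2:-→d3:-→d4:-→d5:-→d6:-→d7:-→d8:-→d9:-→d10:-→d11:-→d12:-→d13:-→d14:-→d15:-→d16:-→d17:-→d18:-→d19:-→d20:-→d21:-→d22:-→d23:-→d24:-→d25:-→d26:-→d27:-→d28:-→d29:-→d30:-→d31:-→d32:H1  best=H1

== LOOKUPS ==
["H3","H0","H1","H0","H1"]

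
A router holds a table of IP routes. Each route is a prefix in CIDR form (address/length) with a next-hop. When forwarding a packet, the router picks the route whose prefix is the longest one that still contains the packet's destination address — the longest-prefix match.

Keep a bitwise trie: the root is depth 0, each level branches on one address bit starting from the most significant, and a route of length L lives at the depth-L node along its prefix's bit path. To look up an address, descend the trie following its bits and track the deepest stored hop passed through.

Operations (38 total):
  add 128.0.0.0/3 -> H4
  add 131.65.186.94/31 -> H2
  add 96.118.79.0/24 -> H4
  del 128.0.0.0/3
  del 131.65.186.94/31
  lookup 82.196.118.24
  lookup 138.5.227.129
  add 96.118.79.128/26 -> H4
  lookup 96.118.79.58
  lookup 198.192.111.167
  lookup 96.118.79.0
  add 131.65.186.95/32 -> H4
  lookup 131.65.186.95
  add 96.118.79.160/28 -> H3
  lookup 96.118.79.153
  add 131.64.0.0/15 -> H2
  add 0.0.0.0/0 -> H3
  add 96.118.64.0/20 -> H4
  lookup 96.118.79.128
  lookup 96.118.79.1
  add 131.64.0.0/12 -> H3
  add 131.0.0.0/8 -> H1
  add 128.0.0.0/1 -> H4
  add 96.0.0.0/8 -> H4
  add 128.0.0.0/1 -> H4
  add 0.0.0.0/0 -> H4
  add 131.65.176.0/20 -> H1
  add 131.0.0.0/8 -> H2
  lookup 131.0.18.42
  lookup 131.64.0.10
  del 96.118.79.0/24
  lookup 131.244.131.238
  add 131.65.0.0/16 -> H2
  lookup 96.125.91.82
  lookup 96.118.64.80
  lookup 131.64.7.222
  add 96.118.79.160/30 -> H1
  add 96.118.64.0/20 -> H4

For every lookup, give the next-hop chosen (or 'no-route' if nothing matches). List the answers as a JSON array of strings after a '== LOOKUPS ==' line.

Trace:
  + 128.0.0.0/3 (H4) depth=3
  + 131.65.186.94/31 (H2) depth=31
  + 96.118.79.0/24 (H4) depth=24
  - 128.0.0.0/3 clear@3
  - 131.65.186.94/31 clear@31
  lookup 82.196.118.24: bits 01 walk d0:-→d1:-→d2:- -> no-route
  lookup 138.5.227.129: bits 1000 walk d0:-→d1:-→d2:-→d3:-→d4:- -> no-route
  + 96.118.79.128/26 (H4) depth=26
  lookup 96.118.79.58: bits 011000000111011001001111 walk d0:-→d1:-→d2:-→d3:-→d4:-→d5:-→d6:-→d7:-→d8:-→d9:-→d10:-→d11:-→d12:-→d13:-→d14:-→d15:-→d16:-→d17:-→d18:-→d19:-→d20:-→d21:-→d22:-→d23:-→d24:H4 -> H4
  lookup 198.192.111.167: bits 1 walk d0:-→d1:- -> no-route
  lookup 96.118.79.0: bits 011000000111011001001111 walk d0:-→d1:-→d2:-→d3:-→d4:-→d5:-→d6:-→d7:-→d8:-→d9:-→d10:-→d11:-→d12:-→d13:-→d14:-→d15:-→d16:-→d17:-→d18:-→d19:-→d20:-→d21:-→d22:-→d23:-→d24:H4 -> H4
  + 131.65.186.95/32 (H4) depth=32
  lookup 131.65.186.95: bits 10000011010000011011101001011111 walk d0:-→d1:-→d2:-→d3:-→d4:-→d5:-→d6:-→d7:-→d8:-→d9:-→d10:-→d11:-→d12:-→d13:-→d14:-→d15:-→d16:-→d17:-→d18:-→d19:-→d20:-→d21:-→d22:-→d23:-→d24:-→d25:-→d26:-→d27:-→d28:-→d29:-→d30:-→d31:-→d32:H4 -> H4
  + 96.118.79.160/28 (H3) depth=28
  lookup 96.118.79.153: bits 01100000011101100100111110 walk d0:-→d1:-→d2:-→d3:-→d4:-→d5:-→d6:-→d7:-→d8:-→d9:-→d10:-→d11:-→d12:-→d13:-→d14:-→d15:-→d16:-→d17:-→d18:-→d19:-→d20:-→d21:-→d22:-→d23:-→d24:H4→d25:-→d26:H4 -> H4
  + 131.64.0.0/15 (H2) depth=15
  + 0.0.0.0/0 (H3) depth=0
  + 96.118.64.0/20 (H4) depth=20
  lookup 96.118.79.128: bits 01100000011101100100111110 walk d0:H3→d1:-→d2:-→d3:-→d4:-→d5:-→d6:-→d7:-→d8:-→d9:-→d10:-→d11:-→d12:-→d13:-→d14:-→d15:-→d16:-→d17:-→d18:-→d19:-→d20:H4→d21:-→d22:-→d23:-→d24:H4→d25:-→d26:H4 -> H4
  lookup 96.118.79.1: bits 011000000111011001001111 walk d0:H3→d1:-→d2:-→d3:-→d4:-→d5:-→d6:-→d7:-→d8:-→d9:-→d10:-→d11:-→d12:-→d13:-→d14:-→d15:-→d16:-→d17:-→d18:-→d19:-→d20:H4→d21:-→d22:-→d23:-→d24:H4 -> H4
  + 131.64.0.0/12 (H3) depth=12
  + 131.0.0.0/8 (H1) depth=8
  + 128.0.0.0/1 (H4) depth=1
  + 96.0.0.0/8 (H4) depth=8
  + 128.0.0.0/1 (H4) depth=1
  + 0.0.0.0/0 (H4) depth=0
  + 131.65.176.0/20 (H1) depth=20
  + 131.0.0.0/8 (H2) depth=8
  lookup 131.0.18.42: bits 100000110 walk d0:H4→d1:H4→d2:-→d3:-→d4:-→d5:-→d6:-→d7:-→d8:H2→d9:- -> H2
  lookup 131.64.0.10: bits 100000110100000 walk d0:H4→d1:H4→d2:-→d3:-→d4:-→d5:-→d6:-→d7:-→d8:H2→d9:-→d10:-→d11:-→d12:H3→d13:-→d14:-→d15:H2 -> H2
  - 96.118.79.0/24 clear@24
  lookup 131.244.131.238: bits 10000011 walk d0:H4→d1:H4→d2:-→d3:-→d4:-→d5:-→d6:-→d7:-→d8:H2 -> H2
  + 131.65.0.0/16 (H2) depth=16
  lookup 96.125.91.82: bits 011000000111 walk d0:H4→d1:-→d2:-→d3:-→d4:-→d5:-→d6:-→d7:-→d8:H4→d9:-→d10:-→d11:-→d12:- -> H4
  lookup 96.118.64.80: bits 01100000011101100100 walk d0:H4→d1:-→d2:-→d3:-→d4:-→d5:-→d6:-→d7:-→d8:H4→d9:-→d10:-→d11:-→d12:-→d13:-→d14:-→d15:-→d16:-→d17:-→d18:-→d19:-→d20:H4 -> H4
  lookup 131.64.7.222: bits 100000110100000 walk d0:H4→d1:H4→d2:-→d3:-→d4:-→d5:-→d6:-→d7:-→d8:H2→d9:-→d10:-→d11:-→d12:H3→d13:-→d14:-→d15:H2 -> H2
  + 96.118.79.160/30 (H1) depth=30
  + 96.118.64.0/20 (H4) depth=20

== LOOKUPS ==
["no-route","no-route","H4","no-route","H4","H4","H4","H4","H4","H2","H2","H2","H4","H4","H2"]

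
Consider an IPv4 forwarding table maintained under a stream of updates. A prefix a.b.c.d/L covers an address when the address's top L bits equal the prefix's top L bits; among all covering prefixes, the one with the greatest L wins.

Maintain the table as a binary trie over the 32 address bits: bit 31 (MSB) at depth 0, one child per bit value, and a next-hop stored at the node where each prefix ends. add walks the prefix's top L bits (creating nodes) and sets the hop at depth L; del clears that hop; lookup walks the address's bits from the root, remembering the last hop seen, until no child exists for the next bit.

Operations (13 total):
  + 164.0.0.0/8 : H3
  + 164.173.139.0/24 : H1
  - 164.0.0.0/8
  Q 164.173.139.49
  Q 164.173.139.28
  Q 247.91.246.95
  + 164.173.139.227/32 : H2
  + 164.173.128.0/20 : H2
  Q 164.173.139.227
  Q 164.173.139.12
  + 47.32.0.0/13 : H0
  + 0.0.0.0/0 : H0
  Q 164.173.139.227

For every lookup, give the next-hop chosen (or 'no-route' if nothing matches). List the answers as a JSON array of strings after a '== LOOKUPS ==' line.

Trace:
  + 164.0.0.0/8 (H3) depth=8
  + 164.173.139.0/24 (H1) depth=24
  del 164.0.0.0/8 (clear depth 8)
  ? 164.173.139.49  path d0:-→d1:-→d2:-→d3:-→d4:-→d5:-→d6:-→d7:-→d8:-→d9:-→d10:-→d11:-→d12:-→d13:-→d14:-→d15:-→d16:-→d17:-→d18:-→d19:-→d20:-→d21:-→d22:-→d23:-→d24:H1  best=H1
  ? 164.173.139.28  path d0:-→d1:-→d2:-→d3:-→d4:-→d5:-→d6:-→d7:-→d8:-→d9:-→d10:-→d11:-→d12:-→d13:-→d14:-→d15:-→d16:-→d17:-→d18:-→d19:-→d20:-→d21:-→d22:-→d23:-→d24:H1  best=H1
  ? 247.91.246.95  path d0:-→d1:-  best=no-route
  + 164.173.139.227/32 (H2) depth=32
  + 164.173.128.0/20 (H2) depth=20
  ? 164.173.139.227  path d0:-→d1:-→d2:-→d3:-→d4:-→d5:-→d6:-→d7:-→d8:-→d9:-→d10:-→d11:-→d12:-→d13:-→d14:-→d15:-→d16:-→d17:-→d18:-→d19:-→d20:H2→d21:-→d22:-→d23:-→d24:H1→d25:-→d26:-→d27:-→d28:-→d29:-→d30:-→d31:-→d32:H2  best=H2
  ? 164.173.139.12  path d0:-→d1:-→d2:-→d3:-→d4:-→d5:-→d6:-→d7:-→d8:-→d9:-→d10:-→d11:-→d12:-→d13:-→d14:-→d15:-→d16:-→d17:-→d18:-→d19:-→d20:H2→d21:-→d22:-→d23:-→d24:H1  best=H1
  + 47.32.0.0/13 (H0) depth=13
  + 0.0.0.0/0 (H0) depth=0
  ? 164.173.139.227  path d0:H0→d1:-→d2:-→d3:-→d4:-→d5:-→d6:-→d7:-→d8:-→d9:-→d10:-→d11:-→d12:-→d13:-→d14:-→d15:-→d16:-→d17:-→d18:-→d19:-→d20:H2→d21:-→d22:-→d23:-→d24:H1→d25:-→d26:-→d27:-→d28:-→d29:-→d30:-→d31:-→d32:H2  best=H2

== LOOKUPS ==
["H1","H1","no-route","H2","H1","H2"]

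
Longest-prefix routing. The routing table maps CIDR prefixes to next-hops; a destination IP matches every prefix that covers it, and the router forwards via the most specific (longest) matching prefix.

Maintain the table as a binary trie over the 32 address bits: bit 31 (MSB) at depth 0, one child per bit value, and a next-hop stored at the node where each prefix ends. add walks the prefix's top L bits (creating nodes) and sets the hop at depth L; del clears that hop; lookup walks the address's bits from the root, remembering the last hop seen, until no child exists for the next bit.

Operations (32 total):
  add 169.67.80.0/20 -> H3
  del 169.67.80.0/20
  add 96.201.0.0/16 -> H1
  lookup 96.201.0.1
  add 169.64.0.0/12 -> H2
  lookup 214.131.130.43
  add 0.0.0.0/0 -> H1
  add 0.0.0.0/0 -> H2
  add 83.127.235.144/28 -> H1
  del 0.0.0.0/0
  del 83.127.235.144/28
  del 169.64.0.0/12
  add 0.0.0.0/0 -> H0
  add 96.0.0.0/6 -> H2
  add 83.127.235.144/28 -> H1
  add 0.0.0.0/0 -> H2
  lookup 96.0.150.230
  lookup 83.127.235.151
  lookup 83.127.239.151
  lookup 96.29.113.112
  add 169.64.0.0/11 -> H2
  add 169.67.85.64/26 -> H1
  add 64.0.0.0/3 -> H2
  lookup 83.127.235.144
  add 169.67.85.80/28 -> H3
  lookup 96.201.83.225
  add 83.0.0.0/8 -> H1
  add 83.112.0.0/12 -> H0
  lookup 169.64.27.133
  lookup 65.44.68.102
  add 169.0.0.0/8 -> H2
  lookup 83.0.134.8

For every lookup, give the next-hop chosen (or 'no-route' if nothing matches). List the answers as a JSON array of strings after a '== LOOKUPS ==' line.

Process each operation:
  + 169.67.80.0/20 (H3) depth=20
  - 169.67.80.0/20 clear@20
  + 96.201.0.0/16 (H1) depth=16
  lookup 96.201.0.1: bits 0110000011001001 walk d0:-→d1:-→d2:-→d3:-→d4:-→d5:-→d6:-→d7:-→d8:-→d9:-→d10:-→d11:-→d12:-→d13:-→d14:-→d15:-→d16:H1 -> H1
  + 169.64.0.0/12 (H2) depth=12
  lookup 214.131.130.43: bits 1 walk d0:-→d1:- -> no-route
  + 0.0.0.0/0 (H1) depth=0
  + 0.0.0.0/0 (H2) depth=0
  + 83.127.235.144/28 (H1) depth=28
  - 0.0.0.0/0 clear@0
  - 83.127.235.144/28 clear@28
  - 169.64.0.0/12 clear@12
  + 0.0.0.0/0 (H0) depth=0
  + 96.0.0.0/6 (H2) depth=6
  + 83.127.235.144/28 (H1) depth=28
  + 0.0.0.0/0 (H2) depth=0
  lookup 96.0.150.230: bits 01100000 walk d0:H2→d1:-→d2:-→d3:-→d4:-→d5:-→d6:H2→d7:-→d8:- -> H2
  lookup 83.127.235.151: bits 0101001101111111111010111001 walk d0:H2→d1:-→d2:-→d3:-→d4:-→d5:-→d6:-→d7:-→d8:-→d9:-→d10:-→d11:-→d12:-→d13:-→d14:-→d15:-→d16:-→d17:-→d18:-→d19:-→d20:-→d21:-→d22:-→d23:-→d24:-→d25:-→d26:-→d27:-→d28:H1 -> H1
  lookup 83.127.239.151: bits 010100110111111111101 walk d0:H2→d1:-→d2:-→d3:-→d4:-→d5:-→d6:-→d7:-→d8:-→d9:-→d10:-→d11:-→d12:-→d13:-→d14:-→d15:-→d16:-→d17:-→d18:-→d19:-→d20:-→d21:- -> H2
  lookup 96.29.113.112: bits 01100000 walk d0:H2→d1:-→d2:-→d3:-→d4:-→d5:-→d6:H2→d7:-→d8:- -> H2
  + 169.64.0.0/11 (H2) depth=11
  + 169.67.85.64/26 (H1) depth=26
  + 64.0.0.0/3 (H2) depth=3
  lookup 83.127.235.144: bits 0101001101111111111010111001 walk d0:H2→d1:-→d2:-→d3:H2→d4:-→d5:-→d6:-→d7:-→d8:-→d9:-→d10:-→d11:-→d12:-→d13:-→d14:-→d15:-→d16:-→d17:-→d18:-→d19:-→d20:-→d21:-→d22:-→d23:-→d24:-→d25:-→d26:-→d27:-→d28:H1 -> H1
  + 169.67.85.80/28 (H3) depth=28
  lookup 96.201.83.225: bits 0110000011001001 walk d0:H2→d1:-→d2:-→d3:-→d4:-→d5:-→d6:H2→d7:-→d8:-→d9:-→d10:-→d11:-→d12:-→d13:-→d14:-→d15:-→d16:H1 -> H1
  + 83.0.0.0/8 (H1) depth=8
  + 83.112.0.0/12 (H0) depth=12
  lookup 169.64.27.133: bits 10101001010000 walk d0:H2→d1:-→d2:-→d3:-→d4:-→d5:-→d6:-→d7:-→d8:-→d9:-→d10:-→d11:H2→d12:-→d13:-→d14:- -> H2
  lookup 65.44.68.102: bits 010 walk d0:H2→d1:-→d2:-→d3:H2 -> H2
  + 169.0.0.0/8 (H2) depth=8
  lookup 83.0.134.8: bits 010100110 walk d0:H2→d1:-→d2:-→d3:H2→d4:-→d5:-→d6:-→d7:-→d8:H1→d9:- -> H1

== LOOKUPS ==
["H1","no-route","H2","H1","H2","H2","H1","H1","H2","H2","H1"]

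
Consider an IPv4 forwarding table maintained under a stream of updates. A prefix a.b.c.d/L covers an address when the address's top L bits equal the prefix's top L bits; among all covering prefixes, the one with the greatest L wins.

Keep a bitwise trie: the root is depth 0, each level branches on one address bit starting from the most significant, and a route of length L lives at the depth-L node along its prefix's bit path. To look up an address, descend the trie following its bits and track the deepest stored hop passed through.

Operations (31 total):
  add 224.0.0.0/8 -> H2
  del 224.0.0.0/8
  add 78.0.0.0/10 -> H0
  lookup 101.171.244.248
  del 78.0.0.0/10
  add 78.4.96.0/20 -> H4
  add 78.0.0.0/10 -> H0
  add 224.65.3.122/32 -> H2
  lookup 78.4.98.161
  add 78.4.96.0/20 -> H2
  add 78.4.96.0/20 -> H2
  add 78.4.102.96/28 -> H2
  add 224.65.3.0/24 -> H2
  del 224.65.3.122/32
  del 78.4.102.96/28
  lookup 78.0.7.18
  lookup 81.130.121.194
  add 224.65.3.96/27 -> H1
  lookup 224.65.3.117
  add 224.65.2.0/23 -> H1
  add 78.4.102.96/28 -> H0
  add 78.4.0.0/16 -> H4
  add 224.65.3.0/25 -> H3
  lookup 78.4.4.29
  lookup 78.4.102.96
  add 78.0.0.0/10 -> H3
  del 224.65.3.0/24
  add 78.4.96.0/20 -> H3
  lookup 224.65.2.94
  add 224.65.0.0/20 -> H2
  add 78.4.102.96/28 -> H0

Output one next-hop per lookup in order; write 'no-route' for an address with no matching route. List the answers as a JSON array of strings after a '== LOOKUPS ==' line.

Apply in order:
  add 224.0.0.0/8 -> H2 at depth 8
  del 224.0.0.0/8 (clear depth 8)
  add 78.0.0.0/10 -> H0 at depth 10
  lookup 101.171.244.248: bits 01 walk d0:-→d1:-→d2:- -> no-route
  del 78.0.0.0/10 (clear depth 10)
  add 78.4.96.0/20 -> H4 at depth 20
  add 78.0.0.0/10 -> H0 at depth 10
  add 224.65.3.122/32 -> H2 at depth 32
  lookup 78.4.98.161: bits 01001110000001000110 walk d0:-→d1:-→d2:-→d3:-→d4:-→d5:-→d6:-→d7:-→d8:-→d9:-→d10:H0→d11:-→d12:-→d13:-→d14:-→d15:-→d16:-→d17:-→d18:-→d19:-→d20:H4 -> H4
  add 78.4.96.0/20 -> H2 at depth 20
  add 78.4.96.0/20 -> H2 at depth 20
  add 78.4.102.96/28 -> H2 at depth 28
  add 224.65.3.0/24 -> H2 at depth 24
  del 224.65.3.122/32 (clear depth 32)
  del 78.4.102.96/28 (clear depth 28)
  lookup 78.0.7.18: bits 0100111000000 walk d0:-→d1:-→d2:-→d3:-→d4:-→d5:-→d6:-→d7:-→d8:-→d9:-→d10:H0→d11:-→d12:-→d13:- -> H0
  lookup 81.130.121.194: bits 010 walk d0:-→d1:-→d2:-→d3:- -> no-route
  add 224.65.3.96/27 -> H1 at depth 27
  lookup 224.65.3.117: bits 1110000001000001000000110111 walk d0:-→d1:-→d2:-→d3:-→d4:-→d5:-→d6:-→d7:-→d8:-→d9:-→d10:-→d11:-→d12:-→d13:-→d14:-→d15:-→d16:-→d17:-→d18:-→d19:-→d20:-→d21:-→d22:-→d23:-→d24:H2→d25:-→d26:-→d27:H1→d28:- -> H1
  add 224.65.2.0/23 -> H1 at depth 23
  add 78.4.102.96/28 -> H0 at depth 28
  add 78.4.0.0/16 -> H4 at depth 16
  add 224.65.3.0/25 -> H3 at depth 25
  lookup 78.4.4.29: bits 01001110000001000 walk d0:-→d1:-→d2:-→d3:-→d4:-→d5:-→d6:-→d7:-→d8:-→d9:-→d10:H0→d11:-→d12:-→d13:-→d14:-→d15:-→d16:H4→d17:- -> H4
  lookup 78.4.102.96: bits 0100111000000100011001100110 walk d0:-→d1:-→d2:-→d3:-→d4:-→d5:-→d6:-→d7:-→d8:-→d9:-→d10:H0→d11:-→d12:-→d13:-→d14:-→d15:-→d16:H4→d17:-→d18:-→d19:-→d20:H2→d21:-→d22:-→d23:-→d24:-→d25:-→d26:-→d27:-→d28:H0 -> H0
  add 78.0.0.0/10 -> H3 at depth 10
  del 224.65.3.0/24 (clear depth 24)
  add 78.4.96.0/20 -> H3 at depth 20
  lookup 224.65.2.94: bits 11100000010000010000001 walk d0:-→d1:-→d2:-→d3:-→d4:-→d5:-→d6:-→d7:-→d8:-→d9:-→d10:-→d11:-→d12:-→d13:-→d14:-→d15:-→d16:-→d17:-→d18:-→d19:-→d20:-→d21:-→d22:-→d23:H1 -> H1
  add 224.65.0.0/20 -> H2 at depth 20
  add 78.4.102.96/28 -> H0 at depth 28

== LOOKUPS ==
["no-route","H4","H0","no-route","H1","H4","H0","H1"]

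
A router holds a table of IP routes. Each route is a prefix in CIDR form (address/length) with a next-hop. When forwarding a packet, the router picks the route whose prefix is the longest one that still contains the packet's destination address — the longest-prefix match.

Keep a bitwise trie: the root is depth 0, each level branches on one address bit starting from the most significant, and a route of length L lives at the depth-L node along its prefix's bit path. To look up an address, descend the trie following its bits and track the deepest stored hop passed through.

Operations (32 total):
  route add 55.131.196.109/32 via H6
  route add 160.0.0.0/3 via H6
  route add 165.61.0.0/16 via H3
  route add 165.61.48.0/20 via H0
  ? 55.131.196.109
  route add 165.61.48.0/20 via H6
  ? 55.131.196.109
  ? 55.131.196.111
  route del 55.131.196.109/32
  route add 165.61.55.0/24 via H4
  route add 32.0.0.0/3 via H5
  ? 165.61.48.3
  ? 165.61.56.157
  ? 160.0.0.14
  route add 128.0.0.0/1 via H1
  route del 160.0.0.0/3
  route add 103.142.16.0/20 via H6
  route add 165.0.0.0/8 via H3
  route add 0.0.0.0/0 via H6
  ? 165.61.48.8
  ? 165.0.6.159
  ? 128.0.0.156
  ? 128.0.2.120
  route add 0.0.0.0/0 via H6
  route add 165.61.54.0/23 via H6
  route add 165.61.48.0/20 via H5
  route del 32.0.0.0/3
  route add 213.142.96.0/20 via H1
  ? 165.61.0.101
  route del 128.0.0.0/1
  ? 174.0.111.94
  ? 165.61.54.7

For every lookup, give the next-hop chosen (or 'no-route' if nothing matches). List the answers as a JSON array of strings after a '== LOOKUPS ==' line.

Apply in order:
  add 55.131.196.109/32 -> H6 at depth 32
  add 160.0.0.0/3 -> H6 at depth 3
  add 165.61.0.0/16 -> H3 at depth 16
  add 165.61.48.0/20 -> H0 at depth 20
  lookup 55.131.196.109: bits 00110111100000111100010001101101 walk d0:-→d1:-→d2:-→d3:-→d4:-→d5:-→d6:-→d7:-→d8:-→d9:-→d10:-→d11:-→d12:-→d13:-→d14:-→d15:-→d16:-→d17:-→d18:-→d19:-→d20:-→d21:-→d22:-→d23:-→d24:-→d25:-→d26:-→d27:-→d28:-→d29:-→d30:-→d31:-→d32:H6 -> H6
  add 165.61.48.0/20 -> H6 at depth 20
  lookup 55.131.196.109: bits 00110111100000111100010001101101 walk d0:-→d1:-→d2:-→d3:-→d4:-→d5:-→d6:-→d7:-→d8:-→d9:-→d10:-→d11:-→d12:-→d13:-→d14:-→d15:-→d16:-→d17:-→d18:-→d19:-→d20:-→d21:-→d22:-→d23:-→d24:-→d25:-→d26:-→d27:-→d28:-→d29:-→d30:-→d31:-→d32:H6 -> H6
  lookup 55.131.196.111: bits 001101111000001111000100011011 walk d0:-→d1:-→d2:-→d3:-→d4:-→d5:-→d6:-→d7:-→d8:-→d9:-→d10:-→d11:-→d12:-→d13:-→d14:-→d15:-→d16:-→d17:-→d18:-→d19:-→d20:-→d21:-→d22:-→d23:-→d24:-→d25:-→d26:-→d27:-→d28:-→d29:-→d30:- -> no-route
  - 55.131.196.109/32 clear@32
  add 165.61.55.0/24 -> H4 at depth 24
  add 32.0.0.0/3 -> H5 at depth 3
  lookup 165.61.48.3: bits 101001010011110100110 walk d0:-→d1:-→d2:-→d3:H6→d4:-→d5:-→d6:-→d7:-→d8:-→d9:-→d10:-→d11:-→d12:-→d13:-→d14:-→d15:-→d16:H3→d17:-→d18:-→d19:-→d20:H6→d21:- -> H6
  lookup 165.61.56.157: bits 10100101001111010011 walk d0:-→d1:-→d2:-→d3:H6→d4:-→d5:-→d6:-→d7:-→d8:-→d9:-→d10:-→d11:-→d12:-→d13:-→d14:-→d15:-→d16:H3→d17:-→d18:-→d19:-→d20:H6 -> H6
  lookup 160.0.0.14: bits 10100 walk d0:-→d1:-→d2:-→d3:H6→d4:-→d5:- -> H6
  add 128.0.0.0/1 -> H1 at depth 1
  - 160.0.0.0/3 clear@3
  add 103.142.16.0/20 -> H6 at depth 20
  add 165.0.0.0/8 -> H3 at depth 8
  add 0.0.0.0/0 -> H6 at depth 0
  lookup 165.61.48.8: bits 101001010011110100110 walk d0:H6→d1:H1→d2:-→d3:-→d4:-→d5:-→d6:-→d7:-→d8:H3→d9:-→d10:-→d11:-→d12:-→d13:-→d14:-→d15:-→d16:H3→d17:-→d18:-→d19:-→d20:H6→d21:- -> H6
  lookup 165.0.6.159: bits 1010010100 walk d0:H6→d1:H1→d2:-→d3:-→d4:-→d5:-→d6:-→d7:-→d8:H3→d9:-→d10:- -> H3
  lookup 128.0.0.156: bits 10 walk d0:H6→d1:H1→d2:- -> H1
  lookup 128.0.2.120: bits 10 walk d0:H6→d1:H1→d2:- -> H1
  add 0.0.0.0/0 -> H6 at depth 0
  add 165.61.54.0/23 -> H6 at depth 23
  add 165.61.48.0/20 -> H5 at depth 20
  - 32.0.0.0/3 clear@3
  add 213.142.96.0/20 -> H1 at depth 20
  lookup 165.61.0.101: bits 101001010011110100 walk d0:H6→d1:H1→d2:-→d3:-→d4:-→d5:-→d6:-→d7:-→d8:H3→d9:-→d10:-→d11:-→d12:-→d13:-→d14:-→d15:-→d16:H3→d17:-→d18:- -> H3
  - 128.0.0.0/1 clear@1
  lookup 174.0.111.94: bits 1010 walk d0:H6→d1:-→d2:-→d3:-→d4:- -> H6
  lookup 165.61.54.7: bits 10100101001111010011011 walk d0:H6→d1:-→d2:-→d3:-→d4:-→d5:-→d6:-→d7:-→d8:H3→d9:-→d10:-→d11:-→d12:-→d13:-→d14:-→d15:-→d16:H3→d17:-→d18:-→d19:-→d20:H5→d21:-→d22:-→d23:H6 -> H6

== LOOKUPS ==
["H6","H6","no-route","H6","H6","H6","H6","H3","H1","H1","H3","H6","H6"]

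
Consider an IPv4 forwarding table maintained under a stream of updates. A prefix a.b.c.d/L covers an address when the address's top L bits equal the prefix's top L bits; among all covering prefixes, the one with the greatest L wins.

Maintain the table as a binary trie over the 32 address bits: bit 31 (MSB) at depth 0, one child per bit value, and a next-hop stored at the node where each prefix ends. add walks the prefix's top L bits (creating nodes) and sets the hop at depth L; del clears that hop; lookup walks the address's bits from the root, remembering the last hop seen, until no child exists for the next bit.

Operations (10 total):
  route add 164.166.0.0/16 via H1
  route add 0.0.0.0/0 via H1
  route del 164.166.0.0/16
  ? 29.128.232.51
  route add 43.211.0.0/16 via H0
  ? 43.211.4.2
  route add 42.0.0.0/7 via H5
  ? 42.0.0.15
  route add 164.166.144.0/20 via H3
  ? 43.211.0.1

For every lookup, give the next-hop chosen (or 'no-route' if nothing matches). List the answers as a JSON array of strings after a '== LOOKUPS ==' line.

Process each operation:
  + 164.166.0.0/16 (H1) depth=16
  + 0.0.0.0/0 (H1) depth=0
  - 164.166.0.0/16 clear@16
  ? 29.128.232.51  path d0:H1  best=H1
  + 43.211.0.0/16 (H0) depth=16
  ? 43.211.4.2  path d0:H1→d1:-→d2:-→d3:-→d4:-→d5:-→d6:-→d7:-→d8:-→d9:-→d10:-→d11:-→d12:-→d13:-→d14:-→d15:-→d16:H0  best=H0
  + 42.0.0.0/7 (H5) depth=7
  ? 42.0.0.15  path d0:H1→d1:-→d2:-→d3:-→d4:-→d5:-→d6:-→d7:H5  best=H5
  + 164.166.144.0/20 (H3) depth=20
  ? 43.211.0.1  path d0:H1→d1:-→d2:-→d3:-→d4:-→d5:-→d6:-→d7:H5→d8:-→d9:-→d10:-→d11:-→d12:-→d13:-→d14:-→d15:-→d16:H0  best=H0

== LOOKUPS ==
["H1","H0","H5","H0"]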